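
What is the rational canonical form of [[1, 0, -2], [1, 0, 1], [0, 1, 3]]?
R = [[0, 0, -3], [1, 0, -2], [0, 1, 4]]

The invariant factors of A (the non-unit diagonal entries of the Smith normal form of xI - A over ℚ[x]) are (x - 3)(x^2 - x - 1), each dividing the next. The characteristic polynomial is their product, (x - 3)(x^2 - x - 1).

The rational canonical form is the block-diagonal matrix of companion matrices C(f_i):
R = [[0, 0, -3], [1, 0, -2], [0, 1, 4]].

Note the characteristic polynomial does not split into linear factors over ℚ, so A has no Jordan form over ℚ; the rational canonical form exists over any field.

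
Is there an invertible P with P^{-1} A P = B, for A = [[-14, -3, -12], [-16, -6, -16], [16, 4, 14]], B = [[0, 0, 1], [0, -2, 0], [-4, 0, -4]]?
Two matrices over a field are similar if and only if they have the same invariant factors.

Both A and B have characteristic polynomial (x + 2)^3 and minimal polynomial (x + 2)^2. Computing further, both have invariant factors x + 2, (x + 2)^2. Hence A and B are similar.

Yes.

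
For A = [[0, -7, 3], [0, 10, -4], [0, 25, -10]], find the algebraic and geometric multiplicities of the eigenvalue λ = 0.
algebraic multiplicity 3, geometric multiplicity 1

The characteristic polynomial is x^3, so the factor x appears with exponent 3: the algebraic multiplicity is 3.

rank(A) = 2, so the eigenspace has dimension 3 - 2 = 1: the geometric multiplicity is 1.

Since 1 < 3, A is not diagonalizable.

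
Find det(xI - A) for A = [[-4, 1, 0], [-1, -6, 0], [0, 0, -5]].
xI - A = [[x + 4, -1, 0], [1, x + 6, 0], [0, 0, x + 5]].

Expanding det(xI - A) along the first row:
det(xI - A) = + (x + 4)·det([[x + 6, 0], [0, x + 5]]) - (-1)·det([[1, 0], [0, x + 5]]) + (0)·det([[1, x + 6], [0, 0]]).

Evaluating gives χ_A(x) = x^3 + 15x^2 + 75x + 125 = (x + 5)^3.

χ_A(x) = (x + 5)^3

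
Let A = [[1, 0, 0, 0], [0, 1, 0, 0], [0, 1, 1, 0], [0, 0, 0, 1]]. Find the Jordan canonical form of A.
J = [[1, 1, 0, 0], [0, 1, 0, 0], [0, 0, 1, 0], [0, 0, 0, 1]]

The characteristic polynomial is det(xI - A) = (x - 1)^4, so the eigenvalues are 1 (algebraic multiplicity 4).

For λ = 1: rank(A - I) = 1, rank((A - I)^2) = 0. The eigenspace has dimension 4 - 1 = 3, so there are 3 Jordan blocks; the rank sequence gives block sizes [2, 1, 1].

Assembling the blocks gives the Jordan form J above.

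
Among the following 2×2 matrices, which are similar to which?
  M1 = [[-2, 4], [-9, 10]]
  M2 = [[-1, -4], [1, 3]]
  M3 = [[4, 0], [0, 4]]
3 classes: {M1}, {M2}, {M3}

Characteristic polynomials: χ_{M1} = (x - 4)^2, χ_{M2} = (x - 1)^2, χ_{M3} = (x - 4)^2.

{M1}: invariant factors (x - 4)^2.

{M2}: invariant factors (x - 1)^2.

{M3}: invariant factors x - 4, x - 4.

Matrices are similar if and only if their invariant-factor lists agree; the partition into similarity classes is {M1}, {M2}, {M3}.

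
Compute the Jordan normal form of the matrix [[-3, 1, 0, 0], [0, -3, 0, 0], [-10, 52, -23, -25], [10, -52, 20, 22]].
The characteristic polynomial is det(xI - A) = (x - 2)(x + 3)^3, so the eigenvalues are -3 (algebraic multiplicity 3), 2 (algebraic multiplicity 1).

For λ = -3: rank(A + 3I) = 2, rank((A + 3I)^2) = 1. The eigenspace has dimension 4 - 2 = 2, so there are 2 Jordan blocks; the rank sequence gives block sizes [2, 1].

For λ = 2: algebraic multiplicity 1 gives one 1×1 block.

Assembling the blocks gives the Jordan form J above.

J = [[-3, 1, 0, 0], [0, -3, 0, 0], [0, 0, -3, 0], [0, 0, 0, 2]]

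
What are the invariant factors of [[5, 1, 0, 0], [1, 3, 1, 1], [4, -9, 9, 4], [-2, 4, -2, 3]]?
x - 5, (x - 5)^3

The Jordan structure of A has elementary divisors (x - 5)^3, (x - 5). Arranging the block sizes at each eigenvalue in decreasing order and taking row products gives the invariant factors.

Invariant factors (smallest first, each dividing the next): x - 5, (x - 5)^3.

Check: the last factor (x - 5)^3 is the minimal polynomial, and the product (x - 5)^4 is the characteristic polynomial.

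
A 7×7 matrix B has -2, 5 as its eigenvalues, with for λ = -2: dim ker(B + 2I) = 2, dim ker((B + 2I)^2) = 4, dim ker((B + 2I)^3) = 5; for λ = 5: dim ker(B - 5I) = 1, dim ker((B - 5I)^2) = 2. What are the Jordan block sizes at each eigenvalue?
λ = -2: successive nullity increments [2, 2, 1] count blocks of size ≥ k; block sizes are [3, 2].
λ = 5: successive nullity increments [1, 1] count blocks of size ≥ k; block sizes are [2].

Jordan blocks: (-2, 3), (-2, 2), (5, 2)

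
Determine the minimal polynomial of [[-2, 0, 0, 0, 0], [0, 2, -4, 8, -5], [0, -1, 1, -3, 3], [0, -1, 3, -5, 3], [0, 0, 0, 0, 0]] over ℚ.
The characteristic polynomial factors as x^3(x + 2)^2. The minimal polynomial is ∏(x - λ)^{k_λ} where k_λ is the size of the largest Jordan block at λ.

For λ = -2: rank(A + 2I) = 3, and the largest Jordan block has size 1 (the smallest k with rank((A + 2I)^k) = rank((A + 2I)^(k+1))).
For λ = 0: rank(A) = 4, and the largest Jordan block has size 3 (the smallest k with rank(A^k) = rank(A^(k+1))).

So m_A(x) = x^3(x + 2).

m_A(x) = x^3(x + 2)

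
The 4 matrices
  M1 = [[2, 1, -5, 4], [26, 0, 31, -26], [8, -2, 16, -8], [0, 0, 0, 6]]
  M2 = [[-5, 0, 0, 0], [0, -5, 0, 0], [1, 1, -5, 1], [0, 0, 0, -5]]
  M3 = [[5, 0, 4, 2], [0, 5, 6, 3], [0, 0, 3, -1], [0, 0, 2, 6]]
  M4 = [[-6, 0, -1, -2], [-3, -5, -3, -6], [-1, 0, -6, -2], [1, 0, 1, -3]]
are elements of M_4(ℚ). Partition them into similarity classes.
Characteristic polynomials: χ_{M1} = (x - 6)^4, χ_{M2} = (x + 5)^4, χ_{M3} = (x - 5)^3(x - 4), χ_{M4} = (x + 5)^4.

{M1}: invariant factors x - 6, (x - 6)^3.

{M2, M4}: invariant factors x + 5, x + 5, (x + 5)^2.

{M3}: invariant factors x - 5, x - 5, (x - 5)(x - 4).

Matrices are similar if and only if their invariant-factor lists agree; the partition into similarity classes is {M1}, {M2, M4}, {M3}.

3 classes: {M1}, {M2, M4}, {M3}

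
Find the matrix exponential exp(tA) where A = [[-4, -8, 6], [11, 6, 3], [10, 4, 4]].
A has Jordan form J = [[-2, 0, 0], [0, 4, 1], [0, 0, 4]] with A = PJP^{-1}, so e^{tA} = P e^{tJ} P^{-1}.

For a Jordan block J_k(λ), e^{tJ_k(λ)} = e^{λt} · (I + tN + t^2 N^2/2! + ... + t^{k-1} N^{k-1}/(k-1)!) where N is the nilpotent superdiagonal part.

Assembling the blocks and conjugating back gives the entries of e^{tA} as shown above.

e^{tA} = [[(-2*t*e^{6*t} + 1)*e^{-2*t}, 2*((2*t - 1)*e^{6*t} + 1)*e^{-2*t}, 2*((1 - 3*t)*e^{6*t} - 1)*e^{-2*t}], [((5*t + 1)*e^{6*t} - 1)*e^{-2*t}, ((3 - 10*t)*e^{6*t} - 2)*e^{-2*t}, ((15*t - 2)*e^{6*t} + 2)*e^{-2*t}], [((4*t + 1)*e^{6*t} - 1)*e^{-2*t}, 2*((1 - 4*t)*e^{6*t} - 1)*e^{-2*t}, ((12*t - 1)*e^{6*t} + 2)*e^{-2*t}]]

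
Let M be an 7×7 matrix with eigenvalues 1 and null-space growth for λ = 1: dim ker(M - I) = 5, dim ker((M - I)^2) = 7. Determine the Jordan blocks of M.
Jordan blocks: (1, 2), (1, 2), (1, 1), (1, 1), (1, 1)

λ = 1: successive nullity increments [5, 2] count blocks of size ≥ k; block sizes are [2, 2, 1, 1, 1].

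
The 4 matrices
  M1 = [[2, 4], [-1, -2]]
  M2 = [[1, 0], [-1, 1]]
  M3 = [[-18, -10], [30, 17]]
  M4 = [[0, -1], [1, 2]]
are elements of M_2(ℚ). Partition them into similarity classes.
Characteristic polynomials: χ_{M1} = x^2, χ_{M2} = (x - 1)^2, χ_{M3} = (x - 2)(x + 3), χ_{M4} = (x - 1)^2.

{M1}: invariant factors x^2.

{M2, M4}: invariant factors (x - 1)^2.

{M3}: invariant factors (x - 2)(x + 3).

Matrices are similar if and only if their invariant-factor lists agree; the partition into similarity classes is {M1}, {M2, M4}, {M3}.

3 classes: {M1}, {M2, M4}, {M3}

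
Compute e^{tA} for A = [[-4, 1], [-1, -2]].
e^{tA} = [[(1 - t)*e^{-3*t}, t*e^{-3*t}], [-t*e^{-3*t}, (t + 1)*e^{-3*t}]]

A has Jordan form J = [[-3, 1], [0, -3]] with A = PJP^{-1}, so e^{tA} = P e^{tJ} P^{-1}.

For a Jordan block J_k(λ), e^{tJ_k(λ)} = e^{λt} · (I + tN + t^2 N^2/2! + ... + t^{k-1} N^{k-1}/(k-1)!) where N is the nilpotent superdiagonal part.

Assembling the blocks and conjugating back gives the entries of e^{tA} as shown above.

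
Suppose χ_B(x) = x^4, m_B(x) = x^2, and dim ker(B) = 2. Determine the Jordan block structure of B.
Jordan blocks: (0, 2), (0, 2)

λ = 0: algebraic multiplicity 4 (exponent in χ_B), largest block size 2 (exponent in m_B), 2 blocks (geometric multiplicity). These force block sizes [2, 2].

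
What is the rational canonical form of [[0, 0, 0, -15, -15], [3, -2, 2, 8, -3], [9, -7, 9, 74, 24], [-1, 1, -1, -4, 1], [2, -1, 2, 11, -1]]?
The invariant factors of A (the non-unit diagonal entries of the Smith normal form of xI - A over ℚ[x]) are (x - 5)(x + 3)(x^3 - x - 1), each dividing the next. The characteristic polynomial is their product, (x - 5)(x + 3)(x^3 - x - 1).

The rational canonical form is the block-diagonal matrix of companion matrices C(f_i):
R = [[0, 0, 0, 0, -15], [1, 0, 0, 0, -17], [0, 1, 0, 0, -1], [0, 0, 1, 0, 16], [0, 0, 0, 1, 2]].

Note the characteristic polynomial does not split into linear factors over ℚ, so A has no Jordan form over ℚ; the rational canonical form exists over any field.

R = [[0, 0, 0, 0, -15], [1, 0, 0, 0, -17], [0, 1, 0, 0, -1], [0, 0, 1, 0, 16], [0, 0, 0, 1, 2]]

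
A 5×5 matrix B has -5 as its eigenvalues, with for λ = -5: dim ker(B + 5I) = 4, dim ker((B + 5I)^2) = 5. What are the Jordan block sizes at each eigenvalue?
λ = -5: successive nullity increments [4, 1] count blocks of size ≥ k; block sizes are [2, 1, 1, 1].

Jordan blocks: (-5, 2), (-5, 1), (-5, 1), (-5, 1)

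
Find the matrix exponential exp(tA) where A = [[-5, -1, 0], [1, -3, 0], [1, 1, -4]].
A has Jordan form J = [[-4, 1, 0], [0, -4, 0], [0, 0, -4]] with A = PJP^{-1}, so e^{tA} = P e^{tJ} P^{-1}.

For a Jordan block J_k(λ), e^{tJ_k(λ)} = e^{λt} · (I + tN + t^2 N^2/2! + ... + t^{k-1} N^{k-1}/(k-1)!) where N is the nilpotent superdiagonal part.

Assembling the blocks and conjugating back gives the entries of e^{tA} as shown above.

e^{tA} = [[(1 - t)*e^{-4*t}, -t*e^{-4*t}, 0], [t*e^{-4*t}, (t + 1)*e^{-4*t}, 0], [t*e^{-4*t}, t*e^{-4*t}, e^{-4*t}]]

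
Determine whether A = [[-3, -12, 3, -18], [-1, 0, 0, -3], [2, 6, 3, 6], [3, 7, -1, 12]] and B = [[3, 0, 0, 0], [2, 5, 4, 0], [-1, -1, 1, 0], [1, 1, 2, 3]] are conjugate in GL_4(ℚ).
Both have characteristic polynomial (x - 3)^4 and minimal polynomial (x - 3)^2. But rank(A - 3I) = 2 for A while rank(B - 3I) = 1 for B, so the number of Jordan blocks at λ = 3 differs. A and B are not similar.

No.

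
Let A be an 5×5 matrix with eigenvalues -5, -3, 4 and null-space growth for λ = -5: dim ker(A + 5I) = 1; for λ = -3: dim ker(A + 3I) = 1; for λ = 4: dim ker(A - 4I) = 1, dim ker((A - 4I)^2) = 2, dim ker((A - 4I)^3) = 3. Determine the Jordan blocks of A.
λ = -5: successive nullity increments [1] count blocks of size ≥ k; block sizes are [1].
λ = -3: successive nullity increments [1] count blocks of size ≥ k; block sizes are [1].
λ = 4: successive nullity increments [1, 1, 1] count blocks of size ≥ k; block sizes are [3].

Jordan blocks: (-5, 1), (-3, 1), (4, 3)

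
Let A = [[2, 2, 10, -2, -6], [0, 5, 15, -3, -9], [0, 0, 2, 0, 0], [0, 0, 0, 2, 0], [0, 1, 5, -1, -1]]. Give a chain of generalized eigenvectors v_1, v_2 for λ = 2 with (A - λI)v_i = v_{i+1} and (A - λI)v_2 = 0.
We seek v_1 ∈ ker((A - 2I)^2) \ ker(A - 2I), then set v_{i+1} = (A - 2I) v_i.

One such chain is v_1 = [[1, 1, 0, 0, 0]]^T, v_2 = [[2, 3, 0, 0, 1]]^T. Check: (A - 2I) v_2 = [[0, 0, 0, 0, 0]]^T = 0.

v_1 = [[1, 1, 0, 0, 0]]^T, v_2 = [[2, 3, 0, 0, 1]]^T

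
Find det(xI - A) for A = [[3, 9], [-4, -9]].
χ_A(x) = (x + 3)^2

xI - A = [[x - 3, -9], [4, x + 9]].

Expanding det(xI - A) along the first row:
det(xI - A) = + (x - 3)·det([[x + 9]]) - (-9)·det([[4]]).

Evaluating gives χ_A(x) = x^2 + 6x + 9 = (x + 3)^2.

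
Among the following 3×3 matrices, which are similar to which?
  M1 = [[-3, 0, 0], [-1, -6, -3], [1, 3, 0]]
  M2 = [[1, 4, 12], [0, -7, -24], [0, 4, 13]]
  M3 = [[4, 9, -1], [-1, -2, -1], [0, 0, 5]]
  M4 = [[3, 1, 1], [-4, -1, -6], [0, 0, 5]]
3 classes: {M1}, {M2}, {M3, M4}

Characteristic polynomials: χ_{M1} = (x + 3)^3, χ_{M2} = (x - 5)(x - 1)^2, χ_{M3} = (x - 5)(x - 1)^2, χ_{M4} = (x - 5)(x - 1)^2.

{M1}: invariant factors x + 3, (x + 3)^2.

{M2}: invariant factors x - 1, (x - 5)(x - 1).

{M3, M4}: invariant factors (x - 5)(x - 1)^2.

Matrices are similar if and only if their invariant-factor lists agree; the partition into similarity classes is {M1}, {M2}, {M3, M4}.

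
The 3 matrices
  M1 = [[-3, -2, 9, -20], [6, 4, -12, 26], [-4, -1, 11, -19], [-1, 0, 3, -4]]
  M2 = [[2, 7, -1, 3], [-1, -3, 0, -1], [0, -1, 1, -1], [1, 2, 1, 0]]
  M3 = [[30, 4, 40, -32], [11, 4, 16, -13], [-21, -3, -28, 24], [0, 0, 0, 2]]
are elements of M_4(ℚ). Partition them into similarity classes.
Characteristic polynomials: χ_{M1} = (x - 2)^4, χ_{M2} = x^4, χ_{M3} = (x - 2)^4.

{M1, M3}: invariant factors x - 2, (x - 2)^3.

{M2}: invariant factors x^2, x^2.

Matrices are similar if and only if their invariant-factor lists agree; the partition into similarity classes is {M1, M3}, {M2}.

2 classes: {M1, M3}, {M2}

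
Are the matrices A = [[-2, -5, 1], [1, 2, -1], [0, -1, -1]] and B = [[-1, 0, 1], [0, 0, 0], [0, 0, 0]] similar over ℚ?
Both have characteristic polynomial x^2(x + 1), but the minimal polynomial of A is x^2(x + 1) while the minimal polynomial of B is x(x + 1). The minimal polynomial is a similarity invariant, so A and B are not similar.

No.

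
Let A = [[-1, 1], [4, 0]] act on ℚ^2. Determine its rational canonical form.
R = [[0, 4], [1, -1]]

The invariant factors of A (the non-unit diagonal entries of the Smith normal form of xI - A over ℚ[x]) are x^2 + x - 4, each dividing the next. The characteristic polynomial is their product, x^2 + x - 4.

The rational canonical form is the block-diagonal matrix of companion matrices C(f_i):
R = [[0, 4], [1, -1]].

Note the characteristic polynomial does not split into linear factors over ℚ, so A has no Jordan form over ℚ; the rational canonical form exists over any field.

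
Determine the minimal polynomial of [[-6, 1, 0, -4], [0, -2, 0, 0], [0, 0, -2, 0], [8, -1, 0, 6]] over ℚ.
m_A(x) = (x - 2)(x + 2)^2

The characteristic polynomial factors as (x - 2)(x + 2)^3. The minimal polynomial is ∏(x - λ)^{k_λ} where k_λ is the size of the largest Jordan block at λ.

For λ = -2: rank(A + 2I) = 2, and the largest Jordan block has size 2 (the smallest k with rank((A + 2I)^k) = rank((A + 2I)^(k+1))).
For λ = 2: rank(A - 2I) = 3, and the largest Jordan block has size 1 (the smallest k with rank((A - 2I)^k) = rank((A - 2I)^(k+1))).

So m_A(x) = (x - 2)(x + 2)^2.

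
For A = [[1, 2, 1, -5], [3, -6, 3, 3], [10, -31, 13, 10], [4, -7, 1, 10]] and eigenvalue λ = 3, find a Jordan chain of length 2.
We seek v_1 ∈ ker((A - 3I)^2) \ ker(A - 3I), then set v_{i+1} = (A - 3I) v_i.

One such chain is v_1 = [[1, 1, 2, 0]]^T, v_2 = [[2, 0, -1, -1]]^T. Check: (A - 3I) v_2 = [[0, 0, 0, 0]]^T = 0.

v_1 = [[1, 1, 2, 0]]^T, v_2 = [[2, 0, -1, -1]]^T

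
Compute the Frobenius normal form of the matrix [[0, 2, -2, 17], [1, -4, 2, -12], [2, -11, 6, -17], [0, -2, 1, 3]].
R = [[0, 0, 0, 25], [1, 0, 0, -10], [0, 1, 0, 1], [0, 0, 1, 5]]

The invariant factors of A (the non-unit diagonal entries of the Smith normal form of xI - A over ℚ[x]) are (x - 5)(x^3 - x + 5), each dividing the next. The characteristic polynomial is their product, (x - 5)(x^3 - x + 5).

The rational canonical form is the block-diagonal matrix of companion matrices C(f_i):
R = [[0, 0, 0, 25], [1, 0, 0, -10], [0, 1, 0, 1], [0, 0, 1, 5]].

Note the characteristic polynomial does not split into linear factors over ℚ, so A has no Jordan form over ℚ; the rational canonical form exists over any field.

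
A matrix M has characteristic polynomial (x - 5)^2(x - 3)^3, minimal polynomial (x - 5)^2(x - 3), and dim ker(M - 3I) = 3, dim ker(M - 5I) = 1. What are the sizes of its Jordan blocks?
Jordan blocks: (3, 1), (3, 1), (3, 1), (5, 2)

λ = 3: algebraic multiplicity 3 (exponent in χ_M), largest block size 1 (exponent in m_M), 3 blocks (geometric multiplicity). These force block sizes [1, 1, 1].
λ = 5: algebraic multiplicity 2 (exponent in χ_M), largest block size 2 (exponent in m_M), 1 block (geometric multiplicity). This forces block sizes [2].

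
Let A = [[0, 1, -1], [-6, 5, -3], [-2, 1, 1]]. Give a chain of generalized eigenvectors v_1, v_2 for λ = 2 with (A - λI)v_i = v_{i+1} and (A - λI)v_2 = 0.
We seek v_1 ∈ ker((A - 2I)^2) \ ker(A - 2I), then set v_{i+1} = (A - 2I) v_i.

One such chain is v_1 = [[0, 0, -1]]^T, v_2 = [[1, 3, 1]]^T. Check: (A - 2I) v_2 = [[0, 0, 0]]^T = 0.

v_1 = [[0, 0, -1]]^T, v_2 = [[1, 3, 1]]^T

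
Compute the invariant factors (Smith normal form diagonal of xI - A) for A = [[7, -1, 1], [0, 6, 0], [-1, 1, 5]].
The Jordan structure of A has elementary divisors (x - 6)^2, (x - 6). Arranging the block sizes at each eigenvalue in decreasing order and taking row products gives the invariant factors.

Invariant factors (smallest first, each dividing the next): x - 6, (x - 6)^2.

Check: the last factor (x - 6)^2 is the minimal polynomial, and the product (x - 6)^3 is the characteristic polynomial.

x - 6, (x - 6)^2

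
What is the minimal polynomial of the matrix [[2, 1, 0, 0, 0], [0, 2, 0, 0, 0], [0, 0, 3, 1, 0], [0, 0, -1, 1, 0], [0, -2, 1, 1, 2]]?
m_A(x) = (x - 2)^2

The characteristic polynomial factors as (x - 2)^5. The minimal polynomial is ∏(x - λ)^{k_λ} where k_λ is the size of the largest Jordan block at λ.

For λ = 2: rank(A - 2I) = 2, and the largest Jordan block has size 2 (the smallest k with rank((A - 2I)^k) = rank((A - 2I)^(k+1))).

So m_A(x) = (x - 2)^2.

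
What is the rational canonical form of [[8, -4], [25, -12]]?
The invariant factors of A (the non-unit diagonal entries of the Smith normal form of xI - A over ℚ[x]) are (x + 2)^2, each dividing the next. The characteristic polynomial is their product, (x + 2)^2.

The rational canonical form is the block-diagonal matrix of companion matrices C(f_i):
R = [[0, -4], [1, -4]].

R = [[0, -4], [1, -4]]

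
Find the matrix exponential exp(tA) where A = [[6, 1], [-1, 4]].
e^{tA} = [[(t + 1)*e^{5*t}, t*e^{5*t}], [-t*e^{5*t}, (1 - t)*e^{5*t}]]

A has Jordan form J = [[5, 1], [0, 5]] with A = PJP^{-1}, so e^{tA} = P e^{tJ} P^{-1}.

For a Jordan block J_k(λ), e^{tJ_k(λ)} = e^{λt} · (I + tN + t^2 N^2/2! + ... + t^{k-1} N^{k-1}/(k-1)!) where N is the nilpotent superdiagonal part.

Assembling the blocks and conjugating back gives the entries of e^{tA} as shown above.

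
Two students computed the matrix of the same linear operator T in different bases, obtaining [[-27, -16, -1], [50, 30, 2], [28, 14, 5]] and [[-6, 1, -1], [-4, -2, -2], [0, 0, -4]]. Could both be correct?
trace(A) = 8 but trace(B) = -12. The trace is a similarity invariant, so A and B are not similar.

No.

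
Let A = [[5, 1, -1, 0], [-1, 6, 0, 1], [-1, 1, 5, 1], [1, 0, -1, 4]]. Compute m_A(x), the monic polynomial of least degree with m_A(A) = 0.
The characteristic polynomial factors as (x - 5)^4. The minimal polynomial is ∏(x - λ)^{k_λ} where k_λ is the size of the largest Jordan block at λ.

For λ = 5: rank(A - 5I) = 2, and the largest Jordan block has size 2 (the smallest k with rank((A - 5I)^k) = rank((A - 5I)^(k+1))).

So m_A(x) = (x - 5)^2.

m_A(x) = (x - 5)^2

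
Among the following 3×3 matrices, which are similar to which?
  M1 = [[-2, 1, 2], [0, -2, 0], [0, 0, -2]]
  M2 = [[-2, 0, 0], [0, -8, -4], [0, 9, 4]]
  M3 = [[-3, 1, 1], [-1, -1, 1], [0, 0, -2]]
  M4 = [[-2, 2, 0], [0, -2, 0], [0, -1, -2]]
1 class: {M1, M2, M3, M4}

Characteristic polynomials: χ_{M1} = (x + 2)^3, χ_{M2} = (x + 2)^3, χ_{M3} = (x + 2)^3, χ_{M4} = (x + 2)^3.

{M1, M2, M3, M4}: invariant factors x + 2, (x + 2)^2.

Matrices are similar if and only if their invariant-factor lists agree; the partition into similarity classes is {M1, M2, M3, M4}.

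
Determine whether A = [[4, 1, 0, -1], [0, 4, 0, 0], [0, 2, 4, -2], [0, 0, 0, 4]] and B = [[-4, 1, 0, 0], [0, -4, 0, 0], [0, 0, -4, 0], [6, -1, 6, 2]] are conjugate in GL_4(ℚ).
trace(A) = 16 but trace(B) = -10. The trace is a similarity invariant, so A and B are not similar.

No.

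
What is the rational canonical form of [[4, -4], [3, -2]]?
R = [[0, -4], [1, 2]]

The invariant factors of A (the non-unit diagonal entries of the Smith normal form of xI - A over ℚ[x]) are x^2 - 2x + 4, each dividing the next. The characteristic polynomial is their product, x^2 - 2x + 4.

The rational canonical form is the block-diagonal matrix of companion matrices C(f_i):
R = [[0, -4], [1, 2]].

Note the characteristic polynomial does not split into linear factors over ℚ, so A has no Jordan form over ℚ; the rational canonical form exists over any field.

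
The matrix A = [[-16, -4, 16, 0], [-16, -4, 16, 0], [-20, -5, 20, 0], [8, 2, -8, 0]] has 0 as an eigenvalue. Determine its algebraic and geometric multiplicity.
The characteristic polynomial is x^4, so the factor x appears with exponent 4: the algebraic multiplicity is 4.

rank(A) = 1, so the eigenspace has dimension 4 - 1 = 3: the geometric multiplicity is 3.

Since 3 < 4, A is not diagonalizable.

algebraic multiplicity 4, geometric multiplicity 3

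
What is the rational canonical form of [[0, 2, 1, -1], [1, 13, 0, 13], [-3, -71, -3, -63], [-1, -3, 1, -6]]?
R = [[0, 0, 0, -8], [1, 0, 0, 14], [0, 1, 0, -3], [0, 0, 1, 4]]

The invariant factors of A (the non-unit diagonal entries of the Smith normal form of xI - A over ℚ[x]) are (x - 4)(x^3 + 3x - 2), each dividing the next. The characteristic polynomial is their product, (x - 4)(x^3 + 3x - 2).

The rational canonical form is the block-diagonal matrix of companion matrices C(f_i):
R = [[0, 0, 0, -8], [1, 0, 0, 14], [0, 1, 0, -3], [0, 0, 1, 4]].

Note the characteristic polynomial does not split into linear factors over ℚ, so A has no Jordan form over ℚ; the rational canonical form exists over any field.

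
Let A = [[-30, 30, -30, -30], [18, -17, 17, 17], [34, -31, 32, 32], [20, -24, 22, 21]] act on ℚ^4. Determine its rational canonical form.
The invariant factors of A (the non-unit diagonal entries of the Smith normal form of xI - A over ℚ[x]) are (x - 6)(x^3 + 2x - 5), each dividing the next. The characteristic polynomial is their product, (x - 6)(x^3 + 2x - 5).

The rational canonical form is the block-diagonal matrix of companion matrices C(f_i):
R = [[0, 0, 0, -30], [1, 0, 0, 17], [0, 1, 0, -2], [0, 0, 1, 6]].

Note the characteristic polynomial does not split into linear factors over ℚ, so A has no Jordan form over ℚ; the rational canonical form exists over any field.

R = [[0, 0, 0, -30], [1, 0, 0, 17], [0, 1, 0, -2], [0, 0, 1, 6]]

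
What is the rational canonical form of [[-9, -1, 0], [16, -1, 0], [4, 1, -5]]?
The invariant factors of A (the non-unit diagonal entries of the Smith normal form of xI - A over ℚ[x]) are x + 5, (x + 5)^2, each dividing the next. The characteristic polynomial is their product, (x + 5)^3.

The rational canonical form is the block-diagonal matrix of companion matrices C(f_i):
R = [[-5, 0, 0], [0, 0, -25], [0, 1, -10]].

R = [[-5, 0, 0], [0, 0, -25], [0, 1, -10]]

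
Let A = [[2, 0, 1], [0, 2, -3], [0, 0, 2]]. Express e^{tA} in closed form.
e^{tA} = [[e^{2*t}, 0, t*e^{2*t}], [0, e^{2*t}, -3*t*e^{2*t}], [0, 0, e^{2*t}]]

A has Jordan form J = [[2, 1, 0], [0, 2, 0], [0, 0, 2]] with A = PJP^{-1}, so e^{tA} = P e^{tJ} P^{-1}.

For a Jordan block J_k(λ), e^{tJ_k(λ)} = e^{λt} · (I + tN + t^2 N^2/2! + ... + t^{k-1} N^{k-1}/(k-1)!) where N is the nilpotent superdiagonal part.

Assembling the blocks and conjugating back gives the entries of e^{tA} as shown above.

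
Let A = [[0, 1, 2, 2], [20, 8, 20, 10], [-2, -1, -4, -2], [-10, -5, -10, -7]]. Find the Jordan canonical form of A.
J = [[-2, 1, 0, 0], [0, -2, 0, 0], [0, 0, -2, 0], [0, 0, 0, 3]]

The characteristic polynomial is det(xI - A) = (x - 3)(x + 2)^3, so the eigenvalues are -2 (algebraic multiplicity 3), 3 (algebraic multiplicity 1).

For λ = -2: rank(A + 2I) = 2, rank((A + 2I)^2) = 1. The eigenspace has dimension 4 - 2 = 2, so there are 2 Jordan blocks; the rank sequence gives block sizes [2, 1].

For λ = 3: algebraic multiplicity 1 gives one 1×1 block.

Assembling the blocks gives the Jordan form J above.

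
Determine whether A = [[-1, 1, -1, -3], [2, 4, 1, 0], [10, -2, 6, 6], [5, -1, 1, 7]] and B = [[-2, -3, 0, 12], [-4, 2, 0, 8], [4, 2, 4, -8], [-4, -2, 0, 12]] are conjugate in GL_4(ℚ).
No.

Both have characteristic polynomial (x - 4)^4, but the minimal polynomial of A is (x - 4)^3 while the minimal polynomial of B is (x - 4)^2. The minimal polynomial is a similarity invariant, so A and B are not similar.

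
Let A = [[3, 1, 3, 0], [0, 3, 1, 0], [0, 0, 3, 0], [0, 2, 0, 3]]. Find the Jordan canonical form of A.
J = [[3, 1, 0, 0], [0, 3, 1, 0], [0, 0, 3, 0], [0, 0, 0, 3]]

The characteristic polynomial is det(xI - A) = (x - 3)^4, so the eigenvalues are 3 (algebraic multiplicity 4).

For λ = 3: rank(A - 3I) = 2, rank((A - 3I)^2) = 1, rank((A - 3I)^3) = 0. The eigenspace has dimension 4 - 2 = 2, so there are 2 Jordan blocks; the rank sequence gives block sizes [3, 1].

Assembling the blocks gives the Jordan form J above.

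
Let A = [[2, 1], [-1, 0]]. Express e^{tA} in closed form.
e^{tA} = [[(t + 1)*e^{t}, t*e^{t}], [-t*e^{t}, (1 - t)*e^{t}]]

A has Jordan form J = [[1, 1], [0, 1]] with A = PJP^{-1}, so e^{tA} = P e^{tJ} P^{-1}.

For a Jordan block J_k(λ), e^{tJ_k(λ)} = e^{λt} · (I + tN + t^2 N^2/2! + ... + t^{k-1} N^{k-1}/(k-1)!) where N is the nilpotent superdiagonal part.

Assembling the blocks and conjugating back gives the entries of e^{tA} as shown above.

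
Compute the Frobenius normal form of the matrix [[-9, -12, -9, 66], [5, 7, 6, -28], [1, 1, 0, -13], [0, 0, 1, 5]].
R = [[0, 0, 0, -9], [1, 0, 0, 12], [0, 1, 0, -3], [0, 0, 1, 3]]

The invariant factors of A (the non-unit diagonal entries of the Smith normal form of xI - A over ℚ[x]) are (x - 3)(x^3 + 3x - 3), each dividing the next. The characteristic polynomial is their product, (x - 3)(x^3 + 3x - 3).

The rational canonical form is the block-diagonal matrix of companion matrices C(f_i):
R = [[0, 0, 0, -9], [1, 0, 0, 12], [0, 1, 0, -3], [0, 0, 1, 3]].

Note the characteristic polynomial does not split into linear factors over ℚ, so A has no Jordan form over ℚ; the rational canonical form exists over any field.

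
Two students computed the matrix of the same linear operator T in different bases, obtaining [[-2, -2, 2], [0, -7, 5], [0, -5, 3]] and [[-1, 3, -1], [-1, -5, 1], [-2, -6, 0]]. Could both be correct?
Yes.

Two matrices over a field are similar if and only if they have the same invariant factors.

Both A and B have characteristic polynomial (x + 2)^3 and minimal polynomial (x + 2)^2. Computing further, both have invariant factors x + 2, (x + 2)^2. Hence A and B are similar.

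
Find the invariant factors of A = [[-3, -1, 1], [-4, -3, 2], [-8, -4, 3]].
x + 1, (x + 1)^2

The Jordan structure of A has elementary divisors (x + 1)^2, (x + 1). Arranging the block sizes at each eigenvalue in decreasing order and taking row products gives the invariant factors.

Invariant factors (smallest first, each dividing the next): x + 1, (x + 1)^2.

Check: the last factor (x + 1)^2 is the minimal polynomial, and the product (x + 1)^3 is the characteristic polynomial.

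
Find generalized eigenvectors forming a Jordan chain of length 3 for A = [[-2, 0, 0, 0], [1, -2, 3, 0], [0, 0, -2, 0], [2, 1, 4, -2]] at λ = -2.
We seek v_1 ∈ ker((A + 2I)^3) \ ker((A + 2I)^2), then set v_{i+1} = (A + 2I) v_i.

One such chain is v_1 = [[-2, 2, 1, 0]]^T, v_2 = [[0, 1, 0, 2]]^T, v_3 = [[0, 0, 0, 1]]^T. Check: (A + 2I) v_3 = [[0, 0, 0, 0]]^T = 0.

v_1 = [[-2, 2, 1, 0]]^T, v_2 = [[0, 1, 0, 2]]^T, v_3 = [[0, 0, 0, 1]]^T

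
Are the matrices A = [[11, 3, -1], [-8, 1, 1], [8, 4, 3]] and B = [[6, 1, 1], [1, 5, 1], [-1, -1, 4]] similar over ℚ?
Two matrices over a field are similar if and only if they have the same invariant factors.

Both A and B have characteristic polynomial (x - 5)^3 and minimal polynomial (x - 5)^3. Computing further, both have invariant factors (x - 5)^3. Hence A and B are similar.

Yes.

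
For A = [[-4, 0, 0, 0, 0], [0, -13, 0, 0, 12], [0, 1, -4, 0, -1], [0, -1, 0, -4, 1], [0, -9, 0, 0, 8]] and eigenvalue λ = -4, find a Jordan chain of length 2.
v_1 = [[0, 4, 0, 0, 3]]^T, v_2 = [[0, 0, 1, -1, 0]]^T

We seek v_1 ∈ ker((A + 4I)^2) \ ker(A + 4I), then set v_{i+1} = (A + 4I) v_i.

One such chain is v_1 = [[0, 4, 0, 0, 3]]^T, v_2 = [[0, 0, 1, -1, 0]]^T. Check: (A + 4I) v_2 = [[0, 0, 0, 0, 0]]^T = 0.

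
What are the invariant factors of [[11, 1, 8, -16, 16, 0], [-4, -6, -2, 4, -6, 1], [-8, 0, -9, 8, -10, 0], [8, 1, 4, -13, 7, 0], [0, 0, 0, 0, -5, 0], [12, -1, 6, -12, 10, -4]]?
(x + 5)^2, (x + 1)(x + 5)^3

The Jordan structure of A has elementary divisors (x + 5)^3, (x + 5)^2, (x + 1). Arranging the block sizes at each eigenvalue in decreasing order and taking row products gives the invariant factors.

Invariant factors (smallest first, each dividing the next): (x + 5)^2, (x + 1)(x + 5)^3.

Check: the last factor (x + 1)(x + 5)^3 is the minimal polynomial, and the product (x + 1)(x + 5)^5 is the characteristic polynomial.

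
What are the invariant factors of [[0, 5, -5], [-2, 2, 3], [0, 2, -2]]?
x^3

The Jordan structure of A has elementary divisors x^3. Arranging the block sizes at each eigenvalue in decreasing order and taking row products gives the invariant factors.

Invariant factors (smallest first, each dividing the next): x^3.

Check: the last factor x^3 is the minimal polynomial, and the product x^3 is the characteristic polynomial.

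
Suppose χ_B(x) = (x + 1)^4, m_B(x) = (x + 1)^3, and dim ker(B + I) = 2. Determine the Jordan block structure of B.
λ = -1: algebraic multiplicity 4 (exponent in χ_B), largest block size 3 (exponent in m_B), 2 blocks (geometric multiplicity). These force block sizes [3, 1].

Jordan blocks: (-1, 3), (-1, 1)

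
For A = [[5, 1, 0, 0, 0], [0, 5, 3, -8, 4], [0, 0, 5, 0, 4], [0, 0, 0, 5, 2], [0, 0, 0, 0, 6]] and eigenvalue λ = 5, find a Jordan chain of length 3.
v_1 = [[-2, 0, 3, 1, 0]]^T, v_2 = [[0, 1, 0, 0, 0]]^T, v_3 = [[1, 0, 0, 0, 0]]^T

We seek v_1 ∈ ker((A - 5I)^3) \ ker((A - 5I)^2), then set v_{i+1} = (A - 5I) v_i.

One such chain is v_1 = [[-2, 0, 3, 1, 0]]^T, v_2 = [[0, 1, 0, 0, 0]]^T, v_3 = [[1, 0, 0, 0, 0]]^T. Check: (A - 5I) v_3 = [[0, 0, 0, 0, 0]]^T = 0.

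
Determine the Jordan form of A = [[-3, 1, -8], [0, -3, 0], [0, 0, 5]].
The characteristic polynomial is det(xI - A) = (x - 5)(x + 3)^2, so the eigenvalues are -3 (algebraic multiplicity 2), 5 (algebraic multiplicity 1).

For λ = -3: rank(A + 3I) = 2, rank((A + 3I)^2) = 1. The eigenspace has dimension 3 - 2 = 1, so there is 1 Jordan block; the rank sequence gives block sizes [2].

For λ = 5: algebraic multiplicity 1 gives one 1×1 block.

Assembling the blocks gives the Jordan form J above.

J = [[-3, 1, 0], [0, -3, 0], [0, 0, 5]]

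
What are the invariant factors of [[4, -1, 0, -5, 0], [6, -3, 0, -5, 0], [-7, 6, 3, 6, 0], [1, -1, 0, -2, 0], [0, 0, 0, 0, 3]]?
x - 3, (x - 3)^2(x + 2)^2

The Jordan structure of A has elementary divisors (x + 2)^2, (x - 3)^2, (x - 3). Arranging the block sizes at each eigenvalue in decreasing order and taking row products gives the invariant factors.

Invariant factors (smallest first, each dividing the next): x - 3, (x - 3)^2(x + 2)^2.

Check: the last factor (x - 3)^2(x + 2)^2 is the minimal polynomial, and the product (x - 3)^3(x + 2)^2 is the characteristic polynomial.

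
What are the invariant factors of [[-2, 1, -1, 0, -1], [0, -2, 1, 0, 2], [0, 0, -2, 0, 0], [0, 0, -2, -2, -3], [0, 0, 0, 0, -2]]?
(x + 2)^2, (x + 2)^3

The Jordan structure of A has elementary divisors (x + 2)^3, (x + 2)^2. Arranging the block sizes at each eigenvalue in decreasing order and taking row products gives the invariant factors.

Invariant factors (smallest first, each dividing the next): (x + 2)^2, (x + 2)^3.

Check: the last factor (x + 2)^3 is the minimal polynomial, and the product (x + 2)^5 is the characteristic polynomial.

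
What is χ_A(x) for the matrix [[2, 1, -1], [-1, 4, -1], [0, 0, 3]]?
xI - A = [[x - 2, -1, 1], [1, x - 4, 1], [0, 0, x - 3]].

Expanding det(xI - A) along the first row:
det(xI - A) = + (x - 2)·det([[x - 4, 1], [0, x - 3]]) - (-1)·det([[1, 1], [0, x - 3]]) + (1)·det([[1, x - 4], [0, 0]]).

Evaluating gives χ_A(x) = x^3 - 9x^2 + 27x - 27 = (x - 3)^3.

χ_A(x) = (x - 3)^3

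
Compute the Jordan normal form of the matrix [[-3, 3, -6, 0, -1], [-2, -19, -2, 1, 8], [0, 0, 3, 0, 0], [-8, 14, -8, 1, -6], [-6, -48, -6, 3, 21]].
J = [[-3, 1, 0, 0, 0], [0, -3, 0, 0, 0], [0, 0, 3, 1, 0], [0, 0, 0, 3, 0], [0, 0, 0, 0, 3]]

The characteristic polynomial is det(xI - A) = (x - 3)^3(x + 3)^2, so the eigenvalues are -3 (algebraic multiplicity 2), 3 (algebraic multiplicity 3).

For λ = -3: rank(A + 3I) = 4, rank((A + 3I)^2) = 3. The eigenspace has dimension 5 - 4 = 1, so there is 1 Jordan block; the rank sequence gives block sizes [2].

For λ = 3: rank(A - 3I) = 3, rank((A - 3I)^2) = 2. The eigenspace has dimension 5 - 3 = 2, so there are 2 Jordan blocks; the rank sequence gives block sizes [2, 1].

Assembling the blocks gives the Jordan form J above.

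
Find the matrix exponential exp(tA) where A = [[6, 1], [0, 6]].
A has Jordan form J = [[6, 1], [0, 6]] with A = PJP^{-1}, so e^{tA} = P e^{tJ} P^{-1}.

For a Jordan block J_k(λ), e^{tJ_k(λ)} = e^{λt} · (I + tN + t^2 N^2/2! + ... + t^{k-1} N^{k-1}/(k-1)!) where N is the nilpotent superdiagonal part.

Assembling the blocks and conjugating back gives the entries of e^{tA} as shown above.

e^{tA} = [[e^{6*t}, t*e^{6*t}], [0, e^{6*t}]]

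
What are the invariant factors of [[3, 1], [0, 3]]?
(x - 3)^2

The Jordan structure of A has elementary divisors (x - 3)^2. Arranging the block sizes at each eigenvalue in decreasing order and taking row products gives the invariant factors.

Invariant factors (smallest first, each dividing the next): (x - 3)^2.

Check: the last factor (x - 3)^2 is the minimal polynomial, and the product (x - 3)^2 is the characteristic polynomial.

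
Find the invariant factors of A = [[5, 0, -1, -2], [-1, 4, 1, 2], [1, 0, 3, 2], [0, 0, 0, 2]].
x - 4, (x - 4)^2(x - 2)

The Jordan structure of A has elementary divisors (x - 2), (x - 4)^2, (x - 4). Arranging the block sizes at each eigenvalue in decreasing order and taking row products gives the invariant factors.

Invariant factors (smallest first, each dividing the next): x - 4, (x - 4)^2(x - 2).

Check: the last factor (x - 4)^2(x - 2) is the minimal polynomial, and the product (x - 4)^3(x - 2) is the characteristic polynomial.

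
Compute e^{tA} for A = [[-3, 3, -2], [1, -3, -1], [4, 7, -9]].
A has Jordan form J = [[-5, 1, 0], [0, -5, 1], [0, 0, -5]] with A = PJP^{-1}, so e^{tA} = P e^{tJ} P^{-1}.

For a Jordan block J_k(λ), e^{tJ_k(λ)} = e^{λt} · (I + tN + t^2 N^2/2! + ... + t^{k-1} N^{k-1}/(k-1)!) where N is the nilpotent superdiagonal part.

Assembling the blocks and conjugating back gives the entries of e^{tA} as shown above.

e^{tA} = [[(-t^2 + 4*t + 2)*e^{-5*t}/2, t*(3 - t)*e^{-5*t}, t*(t - 4)*e^{-5*t}/2], [t*e^{-5*t}, (2*t + 1)*e^{-5*t}, -t*e^{-5*t}], [t*(8 - t)*e^{-5*t}/2, t*(7 - t)*e^{-5*t}, (t^2 - 8*t + 2)*e^{-5*t}/2]]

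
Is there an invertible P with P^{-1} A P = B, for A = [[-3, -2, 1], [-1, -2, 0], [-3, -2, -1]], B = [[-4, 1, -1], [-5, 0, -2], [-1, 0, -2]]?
Two matrices over a field are similar if and only if they have the same invariant factors.

Both A and B have characteristic polynomial (x + 2)^3 and minimal polynomial (x + 2)^3. Computing further, both have invariant factors (x + 2)^3. Hence A and B are similar.

Yes.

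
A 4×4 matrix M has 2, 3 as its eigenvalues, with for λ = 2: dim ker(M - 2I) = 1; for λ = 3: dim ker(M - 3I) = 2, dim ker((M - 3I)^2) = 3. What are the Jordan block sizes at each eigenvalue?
λ = 2: successive nullity increments [1] count blocks of size ≥ k; block sizes are [1].
λ = 3: successive nullity increments [2, 1] count blocks of size ≥ k; block sizes are [2, 1].

Jordan blocks: (2, 1), (3, 2), (3, 1)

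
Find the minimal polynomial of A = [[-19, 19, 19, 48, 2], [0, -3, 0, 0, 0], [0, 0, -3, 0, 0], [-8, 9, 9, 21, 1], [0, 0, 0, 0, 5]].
m_A(x) = (x - 5)^2(x + 3)^2

The characteristic polynomial factors as (x - 5)^2(x + 3)^3. The minimal polynomial is ∏(x - λ)^{k_λ} where k_λ is the size of the largest Jordan block at λ.

For λ = -3: rank(A + 3I) = 3, and the largest Jordan block has size 2 (the smallest k with rank((A + 3I)^k) = rank((A + 3I)^(k+1))).
For λ = 5: rank(A - 5I) = 4, and the largest Jordan block has size 2 (the smallest k with rank((A - 5I)^k) = rank((A - 5I)^(k+1))).

So m_A(x) = (x - 5)^2(x + 3)^2.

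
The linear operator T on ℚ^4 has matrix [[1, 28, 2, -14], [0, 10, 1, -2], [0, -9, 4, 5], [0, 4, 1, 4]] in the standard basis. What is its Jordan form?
The characteristic polynomial is det(xI - A) = (x - 6)^3(x - 1), so the eigenvalues are 1 (algebraic multiplicity 1), 6 (algebraic multiplicity 3).

For λ = 1: algebraic multiplicity 1 gives one 1×1 block.

For λ = 6: rank(A - 6I) = 3, rank((A - 6I)^2) = 2, rank((A - 6I)^3) = 1. The eigenspace has dimension 4 - 3 = 1, so there is 1 Jordan block; the rank sequence gives block sizes [3].

Assembling the blocks gives the Jordan form J above.

J = [[1, 0, 0, 0], [0, 6, 1, 0], [0, 0, 6, 1], [0, 0, 0, 6]]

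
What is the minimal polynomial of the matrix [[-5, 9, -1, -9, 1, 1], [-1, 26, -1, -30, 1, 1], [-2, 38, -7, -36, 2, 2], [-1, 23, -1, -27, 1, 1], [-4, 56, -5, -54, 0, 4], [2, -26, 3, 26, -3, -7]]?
The characteristic polynomial factors as (x - 3)(x + 4)^2(x + 5)^3. The minimal polynomial is ∏(x - λ)^{k_λ} where k_λ is the size of the largest Jordan block at λ.

For λ = -5: rank(A + 5I) = 4, and the largest Jordan block has size 2 (the smallest k with rank((A + 5I)^k) = rank((A + 5I)^(k+1))).
For λ = -4: rank(A + 4I) = 4, and the largest Jordan block has size 1 (the smallest k with rank((A + 4I)^k) = rank((A + 4I)^(k+1))).
For λ = 3: rank(A - 3I) = 5, and the largest Jordan block has size 1 (the smallest k with rank((A - 3I)^k) = rank((A - 3I)^(k+1))).

So m_A(x) = (x - 3)(x + 4)(x + 5)^2.

m_A(x) = (x - 3)(x + 4)(x + 5)^2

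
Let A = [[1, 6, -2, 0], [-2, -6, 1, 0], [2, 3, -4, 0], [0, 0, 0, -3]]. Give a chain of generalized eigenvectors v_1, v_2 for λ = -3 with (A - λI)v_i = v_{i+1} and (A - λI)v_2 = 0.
We seek v_1 ∈ ker((A + 3I)^2) \ ker(A + 3I), then set v_{i+1} = (A + 3I) v_i.

One such chain is v_1 = [[-1, 1, 0, 0]]^T, v_2 = [[2, -1, 1, 0]]^T. Check: (A + 3I) v_2 = [[0, 0, 0, 0]]^T = 0.

v_1 = [[-1, 1, 0, 0]]^T, v_2 = [[2, -1, 1, 0]]^T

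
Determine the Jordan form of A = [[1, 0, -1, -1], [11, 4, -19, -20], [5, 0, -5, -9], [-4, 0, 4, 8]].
The characteristic polynomial is det(xI - A) = x^2(x - 4)^2, so the eigenvalues are 0 (algebraic multiplicity 2), 4 (algebraic multiplicity 2).

For λ = 0: rank(A) = 3, rank(A^2) = 2. The eigenspace has dimension 4 - 3 = 1, so there is 1 Jordan block; the rank sequence gives block sizes [2].

For λ = 4: rank(A - 4I) = 3, rank((A - 4I)^2) = 2. The eigenspace has dimension 4 - 3 = 1, so there is 1 Jordan block; the rank sequence gives block sizes [2].

Assembling the blocks gives the Jordan form J above.

J = [[0, 1, 0, 0], [0, 0, 0, 0], [0, 0, 4, 1], [0, 0, 0, 4]]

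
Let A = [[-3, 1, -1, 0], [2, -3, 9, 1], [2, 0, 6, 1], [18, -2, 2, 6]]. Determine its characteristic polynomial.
xI - A = [[x + 3, -1, 1, 0], [-2, x + 3, -9, -1], [-2, 0, x - 6, -1], [-18, 2, -2, x - 6]].

Expanding det(xI - A) along the first row:
det(xI - A) = + (x + 3)·det([[x + 3, -9, -1], [0, x - 6, -1], [2, -2, x - 6]]) - (-1)·det([[-2, -9, -1], [-2, x - 6, -1], [-18, -2, x - 6]]) + (1)·det([[-2, x + 3, -1], [-2, 0, -1], [-18, 2, x - 6]]) - (0)·det([[-2, x + 3, -9], [-2, 0, x - 6], [-18, 2, -2]]).

Evaluating gives χ_A(x) = x^4 - 6x^3 - 27x^2 + 108x + 324 = (x - 6)^2(x + 3)^2.

χ_A(x) = (x - 6)^2(x + 3)^2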